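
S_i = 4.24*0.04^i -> [4.24, 0.17, 0.01, 0.0, 0.0]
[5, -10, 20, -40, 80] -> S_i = 5*-2^i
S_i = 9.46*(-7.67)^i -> [9.46, -72.56, 556.52, -4268.52, 32739.54]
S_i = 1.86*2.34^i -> [1.86, 4.35, 10.18, 23.83, 55.77]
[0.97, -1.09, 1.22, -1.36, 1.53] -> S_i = 0.97*(-1.12)^i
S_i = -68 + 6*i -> [-68, -62, -56, -50, -44]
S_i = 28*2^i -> [28, 56, 112, 224, 448]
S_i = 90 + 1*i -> [90, 91, 92, 93, 94]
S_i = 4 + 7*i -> [4, 11, 18, 25, 32]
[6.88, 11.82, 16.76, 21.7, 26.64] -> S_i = 6.88 + 4.94*i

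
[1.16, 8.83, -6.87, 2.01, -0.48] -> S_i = Random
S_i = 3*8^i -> [3, 24, 192, 1536, 12288]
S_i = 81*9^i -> [81, 729, 6561, 59049, 531441]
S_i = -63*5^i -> [-63, -315, -1575, -7875, -39375]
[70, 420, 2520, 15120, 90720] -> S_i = 70*6^i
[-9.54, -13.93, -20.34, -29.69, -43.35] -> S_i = -9.54*1.46^i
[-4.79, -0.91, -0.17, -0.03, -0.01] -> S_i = -4.79*0.19^i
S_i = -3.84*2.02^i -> [-3.84, -7.76, -15.67, -31.65, -63.93]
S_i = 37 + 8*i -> [37, 45, 53, 61, 69]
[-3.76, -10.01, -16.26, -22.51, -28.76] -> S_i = -3.76 + -6.25*i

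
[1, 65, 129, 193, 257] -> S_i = 1 + 64*i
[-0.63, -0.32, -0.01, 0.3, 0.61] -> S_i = -0.63 + 0.31*i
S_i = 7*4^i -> [7, 28, 112, 448, 1792]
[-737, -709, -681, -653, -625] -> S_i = -737 + 28*i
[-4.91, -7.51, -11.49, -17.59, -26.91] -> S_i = -4.91*1.53^i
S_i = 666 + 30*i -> [666, 696, 726, 756, 786]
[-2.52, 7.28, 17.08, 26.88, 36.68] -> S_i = -2.52 + 9.80*i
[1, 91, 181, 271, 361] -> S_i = 1 + 90*i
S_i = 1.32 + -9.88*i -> [1.32, -8.56, -18.44, -28.32, -38.2]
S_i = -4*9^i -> [-4, -36, -324, -2916, -26244]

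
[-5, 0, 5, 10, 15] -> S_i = -5 + 5*i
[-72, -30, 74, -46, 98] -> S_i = Random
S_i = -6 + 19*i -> [-6, 13, 32, 51, 70]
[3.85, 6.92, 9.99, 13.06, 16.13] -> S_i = 3.85 + 3.07*i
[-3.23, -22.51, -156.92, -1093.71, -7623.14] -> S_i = -3.23*6.97^i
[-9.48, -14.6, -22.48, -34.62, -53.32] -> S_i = -9.48*1.54^i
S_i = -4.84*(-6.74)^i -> [-4.84, 32.62, -219.87, 1481.92, -9988.15]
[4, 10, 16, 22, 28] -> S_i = 4 + 6*i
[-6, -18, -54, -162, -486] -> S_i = -6*3^i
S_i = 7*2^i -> [7, 14, 28, 56, 112]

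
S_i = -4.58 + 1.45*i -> [-4.58, -3.13, -1.68, -0.23, 1.22]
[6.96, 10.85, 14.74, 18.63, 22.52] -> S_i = 6.96 + 3.89*i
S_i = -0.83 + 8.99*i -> [-0.83, 8.16, 17.15, 26.14, 35.13]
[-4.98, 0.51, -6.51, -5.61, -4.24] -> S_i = Random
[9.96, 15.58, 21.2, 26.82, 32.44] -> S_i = 9.96 + 5.62*i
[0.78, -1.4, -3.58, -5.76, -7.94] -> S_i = 0.78 + -2.18*i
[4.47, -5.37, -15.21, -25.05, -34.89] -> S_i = 4.47 + -9.84*i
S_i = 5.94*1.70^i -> [5.94, 10.1, 17.17, 29.18, 49.61]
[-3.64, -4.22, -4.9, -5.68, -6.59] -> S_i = -3.64*1.16^i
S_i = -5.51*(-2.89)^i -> [-5.51, 15.92, -46.02, 133.0, -384.36]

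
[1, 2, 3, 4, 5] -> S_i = 1 + 1*i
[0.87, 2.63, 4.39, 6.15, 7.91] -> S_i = 0.87 + 1.76*i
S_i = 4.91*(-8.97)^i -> [4.91, -44.04, 395.06, -3543.72, 31787.13]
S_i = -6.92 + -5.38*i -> [-6.92, -12.3, -17.68, -23.06, -28.44]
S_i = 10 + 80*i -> [10, 90, 170, 250, 330]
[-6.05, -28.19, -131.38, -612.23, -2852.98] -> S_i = -6.05*4.66^i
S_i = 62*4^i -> [62, 248, 992, 3968, 15872]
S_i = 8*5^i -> [8, 40, 200, 1000, 5000]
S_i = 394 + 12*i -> [394, 406, 418, 430, 442]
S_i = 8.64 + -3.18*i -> [8.64, 5.46, 2.28, -0.9, -4.08]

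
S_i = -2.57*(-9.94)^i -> [-2.57, 25.55, -253.93, 2524.02, -25088.73]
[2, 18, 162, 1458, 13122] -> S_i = 2*9^i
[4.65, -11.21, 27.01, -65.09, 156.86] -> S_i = 4.65*(-2.41)^i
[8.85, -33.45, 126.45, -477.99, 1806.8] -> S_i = 8.85*(-3.78)^i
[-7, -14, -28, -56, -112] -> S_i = -7*2^i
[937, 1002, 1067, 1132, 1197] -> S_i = 937 + 65*i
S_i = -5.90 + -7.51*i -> [-5.9, -13.41, -20.92, -28.43, -35.94]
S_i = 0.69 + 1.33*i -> [0.69, 2.02, 3.35, 4.68, 6.01]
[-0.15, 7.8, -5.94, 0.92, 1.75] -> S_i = Random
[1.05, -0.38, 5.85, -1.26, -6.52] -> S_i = Random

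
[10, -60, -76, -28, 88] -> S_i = Random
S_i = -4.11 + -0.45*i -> [-4.11, -4.56, -5.01, -5.46, -5.91]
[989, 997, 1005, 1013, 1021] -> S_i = 989 + 8*i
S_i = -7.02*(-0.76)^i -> [-7.02, 5.34, -4.05, 3.08, -2.34]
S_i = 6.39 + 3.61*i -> [6.39, 10.0, 13.61, 17.22, 20.83]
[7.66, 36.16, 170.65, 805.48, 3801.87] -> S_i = 7.66*4.72^i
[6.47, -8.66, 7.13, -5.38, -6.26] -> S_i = Random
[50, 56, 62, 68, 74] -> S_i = 50 + 6*i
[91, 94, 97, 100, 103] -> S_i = 91 + 3*i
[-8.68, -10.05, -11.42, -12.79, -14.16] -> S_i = -8.68 + -1.37*i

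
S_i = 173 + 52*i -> [173, 225, 277, 329, 381]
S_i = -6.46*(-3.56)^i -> [-6.46, 23.0, -81.87, 291.46, -1037.61]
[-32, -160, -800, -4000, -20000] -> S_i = -32*5^i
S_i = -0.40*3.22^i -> [-0.4, -1.29, -4.15, -13.35, -43.0]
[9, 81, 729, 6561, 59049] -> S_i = 9*9^i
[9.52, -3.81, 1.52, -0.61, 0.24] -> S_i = 9.52*(-0.40)^i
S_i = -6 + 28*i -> [-6, 22, 50, 78, 106]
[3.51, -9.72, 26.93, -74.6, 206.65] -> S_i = 3.51*(-2.77)^i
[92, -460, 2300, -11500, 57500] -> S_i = 92*-5^i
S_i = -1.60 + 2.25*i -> [-1.6, 0.65, 2.9, 5.15, 7.4]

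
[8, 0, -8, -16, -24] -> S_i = 8 + -8*i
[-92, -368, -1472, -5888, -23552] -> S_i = -92*4^i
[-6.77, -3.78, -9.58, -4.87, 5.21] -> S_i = Random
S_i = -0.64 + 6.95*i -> [-0.64, 6.31, 13.26, 20.21, 27.16]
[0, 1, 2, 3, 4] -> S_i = 0 + 1*i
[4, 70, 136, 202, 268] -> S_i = 4 + 66*i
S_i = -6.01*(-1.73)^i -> [-6.01, 10.4, -17.99, 31.12, -53.83]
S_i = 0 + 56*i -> [0, 56, 112, 168, 224]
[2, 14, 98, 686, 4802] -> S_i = 2*7^i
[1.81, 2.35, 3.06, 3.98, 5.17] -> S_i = 1.81*1.30^i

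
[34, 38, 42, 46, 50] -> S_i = 34 + 4*i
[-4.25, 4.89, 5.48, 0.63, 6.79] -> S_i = Random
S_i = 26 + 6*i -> [26, 32, 38, 44, 50]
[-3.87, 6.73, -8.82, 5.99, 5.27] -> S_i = Random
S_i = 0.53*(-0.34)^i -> [0.53, -0.18, 0.06, -0.02, 0.01]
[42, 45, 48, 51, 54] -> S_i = 42 + 3*i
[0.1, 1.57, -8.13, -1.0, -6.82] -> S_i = Random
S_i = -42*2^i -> [-42, -84, -168, -336, -672]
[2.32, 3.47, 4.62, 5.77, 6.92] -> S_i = 2.32 + 1.15*i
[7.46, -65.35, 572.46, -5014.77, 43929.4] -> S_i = 7.46*(-8.76)^i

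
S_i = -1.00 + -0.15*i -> [-1.0, -1.15, -1.3, -1.45, -1.6]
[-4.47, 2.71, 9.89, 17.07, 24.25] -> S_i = -4.47 + 7.18*i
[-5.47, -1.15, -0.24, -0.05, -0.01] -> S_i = -5.47*0.21^i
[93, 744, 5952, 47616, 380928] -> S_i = 93*8^i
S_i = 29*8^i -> [29, 232, 1856, 14848, 118784]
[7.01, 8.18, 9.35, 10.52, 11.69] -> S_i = 7.01 + 1.17*i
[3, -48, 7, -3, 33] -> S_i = Random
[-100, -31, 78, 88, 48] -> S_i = Random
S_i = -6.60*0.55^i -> [-6.6, -3.63, -2.0, -1.1, -0.6]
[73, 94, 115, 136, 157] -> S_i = 73 + 21*i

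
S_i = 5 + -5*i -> [5, 0, -5, -10, -15]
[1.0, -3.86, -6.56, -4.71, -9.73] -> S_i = Random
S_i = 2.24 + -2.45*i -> [2.24, -0.21, -2.66, -5.11, -7.56]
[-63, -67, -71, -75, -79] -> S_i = -63 + -4*i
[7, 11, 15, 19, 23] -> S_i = 7 + 4*i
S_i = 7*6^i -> [7, 42, 252, 1512, 9072]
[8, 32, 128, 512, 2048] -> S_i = 8*4^i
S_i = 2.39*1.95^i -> [2.39, 4.66, 9.09, 17.72, 34.56]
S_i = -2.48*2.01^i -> [-2.48, -4.98, -10.02, -20.14, -40.48]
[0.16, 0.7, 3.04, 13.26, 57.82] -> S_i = 0.16*4.36^i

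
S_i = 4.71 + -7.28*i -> [4.71, -2.57, -9.85, -17.13, -24.41]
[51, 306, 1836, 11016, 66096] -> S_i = 51*6^i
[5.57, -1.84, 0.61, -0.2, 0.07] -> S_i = 5.57*(-0.33)^i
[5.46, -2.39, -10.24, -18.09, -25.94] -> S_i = 5.46 + -7.85*i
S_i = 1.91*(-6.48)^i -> [1.91, -12.38, 80.2, -519.71, 3367.7]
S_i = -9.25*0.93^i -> [-9.25, -8.6, -8.0, -7.44, -6.92]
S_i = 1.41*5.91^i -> [1.41, 8.33, 49.25, 291.06, 1720.16]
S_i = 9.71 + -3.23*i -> [9.71, 6.48, 3.25, 0.02, -3.21]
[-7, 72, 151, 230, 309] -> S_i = -7 + 79*i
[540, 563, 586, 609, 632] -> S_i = 540 + 23*i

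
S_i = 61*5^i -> [61, 305, 1525, 7625, 38125]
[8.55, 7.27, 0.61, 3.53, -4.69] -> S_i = Random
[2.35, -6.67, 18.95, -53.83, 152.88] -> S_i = 2.35*(-2.84)^i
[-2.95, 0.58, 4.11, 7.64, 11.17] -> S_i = -2.95 + 3.53*i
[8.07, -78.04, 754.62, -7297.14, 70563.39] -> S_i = 8.07*(-9.67)^i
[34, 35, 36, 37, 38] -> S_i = 34 + 1*i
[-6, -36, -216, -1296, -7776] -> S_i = -6*6^i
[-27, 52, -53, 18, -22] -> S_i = Random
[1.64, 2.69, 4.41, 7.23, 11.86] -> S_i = 1.64*1.64^i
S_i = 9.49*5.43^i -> [9.49, 51.53, 279.81, 1519.38, 8250.22]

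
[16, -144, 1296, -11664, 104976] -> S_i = 16*-9^i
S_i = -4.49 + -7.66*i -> [-4.49, -12.15, -19.81, -27.47, -35.13]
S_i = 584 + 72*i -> [584, 656, 728, 800, 872]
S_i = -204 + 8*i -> [-204, -196, -188, -180, -172]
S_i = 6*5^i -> [6, 30, 150, 750, 3750]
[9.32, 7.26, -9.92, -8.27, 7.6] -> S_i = Random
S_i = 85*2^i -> [85, 170, 340, 680, 1360]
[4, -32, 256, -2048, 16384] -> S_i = 4*-8^i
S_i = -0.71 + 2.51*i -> [-0.71, 1.8, 4.31, 6.82, 9.33]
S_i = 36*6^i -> [36, 216, 1296, 7776, 46656]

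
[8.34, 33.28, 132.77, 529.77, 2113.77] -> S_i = 8.34*3.99^i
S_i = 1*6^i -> [1, 6, 36, 216, 1296]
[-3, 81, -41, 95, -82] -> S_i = Random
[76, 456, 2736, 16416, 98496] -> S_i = 76*6^i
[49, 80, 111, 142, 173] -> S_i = 49 + 31*i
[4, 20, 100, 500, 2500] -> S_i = 4*5^i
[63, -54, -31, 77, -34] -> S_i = Random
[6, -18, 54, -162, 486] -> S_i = 6*-3^i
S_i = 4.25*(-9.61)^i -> [4.25, -40.84, 392.5, -3771.89, 36247.87]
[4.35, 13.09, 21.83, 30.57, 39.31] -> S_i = 4.35 + 8.74*i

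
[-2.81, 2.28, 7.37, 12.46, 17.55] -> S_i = -2.81 + 5.09*i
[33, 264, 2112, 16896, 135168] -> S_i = 33*8^i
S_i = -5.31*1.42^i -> [-5.31, -7.54, -10.71, -15.2, -21.59]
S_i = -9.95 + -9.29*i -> [-9.95, -19.24, -28.53, -37.82, -47.11]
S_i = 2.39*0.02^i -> [2.39, 0.05, 0.0, 0.0, 0.0]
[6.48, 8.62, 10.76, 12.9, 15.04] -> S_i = 6.48 + 2.14*i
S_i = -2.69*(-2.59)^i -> [-2.69, 6.97, -18.04, 46.74, -121.05]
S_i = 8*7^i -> [8, 56, 392, 2744, 19208]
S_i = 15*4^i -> [15, 60, 240, 960, 3840]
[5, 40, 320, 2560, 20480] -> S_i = 5*8^i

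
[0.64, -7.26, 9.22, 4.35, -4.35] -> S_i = Random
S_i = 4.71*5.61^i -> [4.71, 26.42, 148.23, 831.59, 4665.22]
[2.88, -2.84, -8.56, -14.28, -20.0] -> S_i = 2.88 + -5.72*i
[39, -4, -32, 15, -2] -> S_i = Random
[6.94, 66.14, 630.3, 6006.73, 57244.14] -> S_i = 6.94*9.53^i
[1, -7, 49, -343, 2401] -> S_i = 1*-7^i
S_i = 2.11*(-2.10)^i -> [2.11, -4.43, 9.31, -19.54, 41.04]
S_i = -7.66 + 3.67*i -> [-7.66, -3.99, -0.32, 3.35, 7.02]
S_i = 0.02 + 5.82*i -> [0.02, 5.84, 11.66, 17.48, 23.3]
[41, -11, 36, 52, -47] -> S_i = Random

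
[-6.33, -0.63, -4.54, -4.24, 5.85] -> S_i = Random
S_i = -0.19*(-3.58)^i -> [-0.19, 0.68, -2.44, 8.72, -31.21]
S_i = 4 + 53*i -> [4, 57, 110, 163, 216]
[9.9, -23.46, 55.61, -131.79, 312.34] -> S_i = 9.90*(-2.37)^i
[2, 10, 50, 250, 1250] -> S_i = 2*5^i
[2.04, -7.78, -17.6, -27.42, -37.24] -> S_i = 2.04 + -9.82*i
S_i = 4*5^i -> [4, 20, 100, 500, 2500]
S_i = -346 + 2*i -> [-346, -344, -342, -340, -338]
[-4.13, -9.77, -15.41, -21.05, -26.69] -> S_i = -4.13 + -5.64*i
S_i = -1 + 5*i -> [-1, 4, 9, 14, 19]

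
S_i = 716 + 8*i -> [716, 724, 732, 740, 748]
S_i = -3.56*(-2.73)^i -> [-3.56, 9.72, -26.53, 72.43, -197.74]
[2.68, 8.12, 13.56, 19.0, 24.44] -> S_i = 2.68 + 5.44*i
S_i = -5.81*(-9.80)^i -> [-5.81, 56.94, -557.99, 5468.33, -53589.59]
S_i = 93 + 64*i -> [93, 157, 221, 285, 349]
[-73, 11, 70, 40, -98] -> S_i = Random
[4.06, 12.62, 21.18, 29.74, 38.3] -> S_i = 4.06 + 8.56*i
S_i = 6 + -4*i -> [6, 2, -2, -6, -10]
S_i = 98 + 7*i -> [98, 105, 112, 119, 126]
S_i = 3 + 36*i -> [3, 39, 75, 111, 147]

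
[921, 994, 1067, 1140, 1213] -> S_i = 921 + 73*i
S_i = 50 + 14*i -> [50, 64, 78, 92, 106]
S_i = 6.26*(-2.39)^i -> [6.26, -14.96, 35.76, -85.46, 204.25]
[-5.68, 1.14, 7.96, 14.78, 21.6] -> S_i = -5.68 + 6.82*i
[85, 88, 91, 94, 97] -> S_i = 85 + 3*i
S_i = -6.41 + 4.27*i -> [-6.41, -2.14, 2.13, 6.4, 10.67]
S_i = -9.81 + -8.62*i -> [-9.81, -18.43, -27.05, -35.67, -44.29]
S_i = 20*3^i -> [20, 60, 180, 540, 1620]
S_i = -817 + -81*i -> [-817, -898, -979, -1060, -1141]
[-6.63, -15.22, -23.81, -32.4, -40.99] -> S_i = -6.63 + -8.59*i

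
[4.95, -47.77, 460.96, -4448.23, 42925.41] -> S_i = 4.95*(-9.65)^i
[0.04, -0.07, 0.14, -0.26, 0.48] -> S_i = 0.04*(-1.86)^i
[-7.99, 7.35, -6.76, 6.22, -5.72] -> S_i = -7.99*(-0.92)^i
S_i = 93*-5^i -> [93, -465, 2325, -11625, 58125]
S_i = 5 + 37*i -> [5, 42, 79, 116, 153]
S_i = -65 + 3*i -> [-65, -62, -59, -56, -53]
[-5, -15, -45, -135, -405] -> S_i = -5*3^i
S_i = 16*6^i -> [16, 96, 576, 3456, 20736]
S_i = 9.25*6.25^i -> [9.25, 57.81, 361.33, 2258.3, 14114.38]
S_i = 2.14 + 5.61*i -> [2.14, 7.75, 13.36, 18.97, 24.58]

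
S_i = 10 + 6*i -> [10, 16, 22, 28, 34]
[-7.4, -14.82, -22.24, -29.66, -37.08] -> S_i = -7.40 + -7.42*i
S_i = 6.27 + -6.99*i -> [6.27, -0.72, -7.71, -14.7, -21.69]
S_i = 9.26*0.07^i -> [9.26, 0.65, 0.05, 0.0, 0.0]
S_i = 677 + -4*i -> [677, 673, 669, 665, 661]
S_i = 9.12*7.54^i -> [9.12, 68.76, 518.49, 3909.39, 29476.79]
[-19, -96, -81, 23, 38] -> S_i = Random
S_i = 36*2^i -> [36, 72, 144, 288, 576]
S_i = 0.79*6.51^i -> [0.79, 5.14, 33.48, 217.96, 1418.9]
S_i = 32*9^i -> [32, 288, 2592, 23328, 209952]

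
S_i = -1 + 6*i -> [-1, 5, 11, 17, 23]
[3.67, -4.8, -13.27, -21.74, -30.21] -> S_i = 3.67 + -8.47*i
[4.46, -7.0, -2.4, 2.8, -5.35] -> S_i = Random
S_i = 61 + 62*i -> [61, 123, 185, 247, 309]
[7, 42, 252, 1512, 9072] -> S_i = 7*6^i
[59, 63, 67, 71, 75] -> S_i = 59 + 4*i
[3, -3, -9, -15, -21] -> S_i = 3 + -6*i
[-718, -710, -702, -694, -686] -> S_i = -718 + 8*i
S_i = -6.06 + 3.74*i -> [-6.06, -2.32, 1.42, 5.16, 8.9]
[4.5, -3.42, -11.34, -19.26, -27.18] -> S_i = 4.50 + -7.92*i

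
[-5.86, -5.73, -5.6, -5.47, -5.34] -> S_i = -5.86 + 0.13*i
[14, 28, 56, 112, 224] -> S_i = 14*2^i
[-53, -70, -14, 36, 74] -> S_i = Random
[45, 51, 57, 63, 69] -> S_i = 45 + 6*i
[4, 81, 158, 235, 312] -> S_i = 4 + 77*i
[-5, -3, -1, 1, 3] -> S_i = -5 + 2*i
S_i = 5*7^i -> [5, 35, 245, 1715, 12005]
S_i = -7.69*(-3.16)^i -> [-7.69, 24.3, -76.79, 242.65, -766.79]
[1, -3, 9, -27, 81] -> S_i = 1*-3^i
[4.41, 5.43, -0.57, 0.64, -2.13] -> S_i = Random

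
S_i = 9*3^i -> [9, 27, 81, 243, 729]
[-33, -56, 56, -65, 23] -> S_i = Random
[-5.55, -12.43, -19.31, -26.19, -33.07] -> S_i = -5.55 + -6.88*i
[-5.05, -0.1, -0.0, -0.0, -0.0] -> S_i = -5.05*0.02^i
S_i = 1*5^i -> [1, 5, 25, 125, 625]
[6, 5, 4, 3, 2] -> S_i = 6 + -1*i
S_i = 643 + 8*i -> [643, 651, 659, 667, 675]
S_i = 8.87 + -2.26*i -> [8.87, 6.61, 4.35, 2.09, -0.17]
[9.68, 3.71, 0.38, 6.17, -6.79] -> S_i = Random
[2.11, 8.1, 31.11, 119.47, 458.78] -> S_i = 2.11*3.84^i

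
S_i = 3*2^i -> [3, 6, 12, 24, 48]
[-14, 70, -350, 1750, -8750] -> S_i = -14*-5^i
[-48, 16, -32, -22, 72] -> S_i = Random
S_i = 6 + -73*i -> [6, -67, -140, -213, -286]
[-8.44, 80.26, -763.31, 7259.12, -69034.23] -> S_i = -8.44*(-9.51)^i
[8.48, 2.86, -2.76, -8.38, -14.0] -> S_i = 8.48 + -5.62*i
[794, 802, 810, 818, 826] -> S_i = 794 + 8*i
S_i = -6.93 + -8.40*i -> [-6.93, -15.33, -23.73, -32.13, -40.53]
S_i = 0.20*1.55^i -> [0.2, 0.31, 0.48, 0.74, 1.15]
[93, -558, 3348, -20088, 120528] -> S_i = 93*-6^i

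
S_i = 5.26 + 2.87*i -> [5.26, 8.13, 11.0, 13.87, 16.74]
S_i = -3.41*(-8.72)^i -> [-3.41, 29.74, -259.29, 2261.02, -19716.07]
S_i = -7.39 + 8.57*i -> [-7.39, 1.18, 9.75, 18.32, 26.89]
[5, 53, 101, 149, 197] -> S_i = 5 + 48*i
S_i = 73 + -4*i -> [73, 69, 65, 61, 57]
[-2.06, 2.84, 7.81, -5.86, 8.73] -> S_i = Random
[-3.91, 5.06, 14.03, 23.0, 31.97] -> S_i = -3.91 + 8.97*i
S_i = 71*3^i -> [71, 213, 639, 1917, 5751]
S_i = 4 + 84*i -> [4, 88, 172, 256, 340]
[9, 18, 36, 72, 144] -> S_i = 9*2^i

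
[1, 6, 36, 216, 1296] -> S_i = 1*6^i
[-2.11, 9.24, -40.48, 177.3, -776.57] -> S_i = -2.11*(-4.38)^i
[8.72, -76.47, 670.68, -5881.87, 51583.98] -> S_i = 8.72*(-8.77)^i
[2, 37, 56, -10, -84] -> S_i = Random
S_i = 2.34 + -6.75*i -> [2.34, -4.41, -11.16, -17.91, -24.66]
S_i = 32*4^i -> [32, 128, 512, 2048, 8192]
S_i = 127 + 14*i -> [127, 141, 155, 169, 183]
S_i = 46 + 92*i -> [46, 138, 230, 322, 414]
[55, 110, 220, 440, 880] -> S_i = 55*2^i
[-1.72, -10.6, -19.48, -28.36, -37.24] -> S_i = -1.72 + -8.88*i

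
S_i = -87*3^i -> [-87, -261, -783, -2349, -7047]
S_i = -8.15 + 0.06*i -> [-8.15, -8.09, -8.03, -7.97, -7.91]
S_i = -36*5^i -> [-36, -180, -900, -4500, -22500]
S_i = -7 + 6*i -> [-7, -1, 5, 11, 17]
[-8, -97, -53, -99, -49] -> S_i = Random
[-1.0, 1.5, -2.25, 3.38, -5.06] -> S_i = -1.00*(-1.50)^i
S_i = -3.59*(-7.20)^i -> [-3.59, 25.85, -186.11, 1339.96, -9647.71]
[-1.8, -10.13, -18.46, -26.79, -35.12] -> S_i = -1.80 + -8.33*i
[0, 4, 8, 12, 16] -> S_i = 0 + 4*i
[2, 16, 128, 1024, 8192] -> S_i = 2*8^i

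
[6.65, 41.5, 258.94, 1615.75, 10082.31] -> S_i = 6.65*6.24^i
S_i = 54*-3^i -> [54, -162, 486, -1458, 4374]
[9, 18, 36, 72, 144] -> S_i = 9*2^i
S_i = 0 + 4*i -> [0, 4, 8, 12, 16]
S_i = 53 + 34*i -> [53, 87, 121, 155, 189]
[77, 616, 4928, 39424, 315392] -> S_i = 77*8^i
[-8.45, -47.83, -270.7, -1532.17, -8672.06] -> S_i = -8.45*5.66^i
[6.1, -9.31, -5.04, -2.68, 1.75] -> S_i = Random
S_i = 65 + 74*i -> [65, 139, 213, 287, 361]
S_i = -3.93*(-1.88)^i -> [-3.93, 7.39, -13.89, 26.11, -49.09]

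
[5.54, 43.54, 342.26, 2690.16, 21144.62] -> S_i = 5.54*7.86^i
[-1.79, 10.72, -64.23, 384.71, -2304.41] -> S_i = -1.79*(-5.99)^i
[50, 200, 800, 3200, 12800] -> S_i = 50*4^i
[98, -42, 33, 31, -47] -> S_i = Random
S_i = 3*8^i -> [3, 24, 192, 1536, 12288]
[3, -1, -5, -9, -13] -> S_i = 3 + -4*i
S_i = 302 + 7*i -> [302, 309, 316, 323, 330]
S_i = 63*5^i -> [63, 315, 1575, 7875, 39375]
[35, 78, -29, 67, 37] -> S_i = Random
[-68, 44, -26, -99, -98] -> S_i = Random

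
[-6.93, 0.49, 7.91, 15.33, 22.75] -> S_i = -6.93 + 7.42*i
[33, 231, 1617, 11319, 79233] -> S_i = 33*7^i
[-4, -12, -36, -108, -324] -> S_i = -4*3^i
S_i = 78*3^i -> [78, 234, 702, 2106, 6318]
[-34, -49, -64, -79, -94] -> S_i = -34 + -15*i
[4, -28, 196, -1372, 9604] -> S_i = 4*-7^i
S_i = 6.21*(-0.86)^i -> [6.21, -5.34, 4.59, -3.95, 3.4]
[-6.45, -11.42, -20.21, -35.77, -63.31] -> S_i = -6.45*1.77^i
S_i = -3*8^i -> [-3, -24, -192, -1536, -12288]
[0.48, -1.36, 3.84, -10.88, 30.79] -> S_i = 0.48*(-2.83)^i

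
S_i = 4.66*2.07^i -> [4.66, 9.65, 19.97, 41.33, 85.56]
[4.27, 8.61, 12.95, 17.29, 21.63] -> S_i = 4.27 + 4.34*i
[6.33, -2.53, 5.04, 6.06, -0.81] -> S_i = Random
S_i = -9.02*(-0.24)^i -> [-9.02, 2.16, -0.52, 0.12, -0.03]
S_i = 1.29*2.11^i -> [1.29, 2.72, 5.74, 12.12, 25.57]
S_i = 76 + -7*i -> [76, 69, 62, 55, 48]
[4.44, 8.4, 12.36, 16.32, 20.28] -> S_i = 4.44 + 3.96*i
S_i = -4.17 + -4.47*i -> [-4.17, -8.64, -13.11, -17.58, -22.05]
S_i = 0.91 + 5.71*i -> [0.91, 6.62, 12.33, 18.04, 23.75]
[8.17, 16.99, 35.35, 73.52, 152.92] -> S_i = 8.17*2.08^i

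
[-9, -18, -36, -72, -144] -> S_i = -9*2^i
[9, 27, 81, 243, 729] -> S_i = 9*3^i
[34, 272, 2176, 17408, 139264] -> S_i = 34*8^i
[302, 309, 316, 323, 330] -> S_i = 302 + 7*i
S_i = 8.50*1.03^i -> [8.5, 8.76, 9.02, 9.29, 9.57]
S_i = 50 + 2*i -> [50, 52, 54, 56, 58]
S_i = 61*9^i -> [61, 549, 4941, 44469, 400221]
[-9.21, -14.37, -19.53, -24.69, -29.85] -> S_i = -9.21 + -5.16*i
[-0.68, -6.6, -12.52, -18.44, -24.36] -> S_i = -0.68 + -5.92*i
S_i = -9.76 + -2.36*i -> [-9.76, -12.12, -14.48, -16.84, -19.2]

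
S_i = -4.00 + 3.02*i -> [-4.0, -0.98, 2.04, 5.06, 8.08]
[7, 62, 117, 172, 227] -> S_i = 7 + 55*i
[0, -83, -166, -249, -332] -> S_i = 0 + -83*i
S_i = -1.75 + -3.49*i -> [-1.75, -5.24, -8.73, -12.22, -15.71]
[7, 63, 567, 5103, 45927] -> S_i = 7*9^i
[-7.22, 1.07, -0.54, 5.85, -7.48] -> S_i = Random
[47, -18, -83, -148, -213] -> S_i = 47 + -65*i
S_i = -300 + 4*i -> [-300, -296, -292, -288, -284]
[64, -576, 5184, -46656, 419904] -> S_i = 64*-9^i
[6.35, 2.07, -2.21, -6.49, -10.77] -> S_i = 6.35 + -4.28*i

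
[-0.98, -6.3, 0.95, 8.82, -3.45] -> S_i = Random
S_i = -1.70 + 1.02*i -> [-1.7, -0.68, 0.34, 1.36, 2.38]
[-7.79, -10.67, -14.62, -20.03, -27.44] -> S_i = -7.79*1.37^i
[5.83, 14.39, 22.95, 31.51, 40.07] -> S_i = 5.83 + 8.56*i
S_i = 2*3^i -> [2, 6, 18, 54, 162]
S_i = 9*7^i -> [9, 63, 441, 3087, 21609]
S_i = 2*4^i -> [2, 8, 32, 128, 512]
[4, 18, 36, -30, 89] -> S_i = Random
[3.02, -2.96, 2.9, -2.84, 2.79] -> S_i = 3.02*(-0.98)^i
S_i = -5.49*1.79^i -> [-5.49, -9.83, -17.59, -31.49, -56.36]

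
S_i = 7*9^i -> [7, 63, 567, 5103, 45927]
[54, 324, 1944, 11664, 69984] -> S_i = 54*6^i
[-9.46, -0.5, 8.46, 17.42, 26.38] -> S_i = -9.46 + 8.96*i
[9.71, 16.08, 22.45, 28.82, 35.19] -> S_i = 9.71 + 6.37*i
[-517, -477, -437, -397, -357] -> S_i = -517 + 40*i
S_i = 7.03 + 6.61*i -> [7.03, 13.64, 20.25, 26.86, 33.47]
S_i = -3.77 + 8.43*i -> [-3.77, 4.66, 13.09, 21.52, 29.95]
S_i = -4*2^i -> [-4, -8, -16, -32, -64]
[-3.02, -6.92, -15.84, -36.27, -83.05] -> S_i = -3.02*2.29^i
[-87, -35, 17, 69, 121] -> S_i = -87 + 52*i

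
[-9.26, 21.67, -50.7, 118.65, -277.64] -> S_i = -9.26*(-2.34)^i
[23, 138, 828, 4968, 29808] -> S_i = 23*6^i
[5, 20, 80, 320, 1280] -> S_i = 5*4^i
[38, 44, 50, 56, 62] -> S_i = 38 + 6*i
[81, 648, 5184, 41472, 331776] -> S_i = 81*8^i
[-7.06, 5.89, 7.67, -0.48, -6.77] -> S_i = Random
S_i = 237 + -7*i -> [237, 230, 223, 216, 209]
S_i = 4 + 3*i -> [4, 7, 10, 13, 16]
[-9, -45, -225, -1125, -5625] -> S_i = -9*5^i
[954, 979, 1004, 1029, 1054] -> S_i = 954 + 25*i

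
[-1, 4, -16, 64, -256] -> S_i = -1*-4^i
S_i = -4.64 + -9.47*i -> [-4.64, -14.11, -23.58, -33.05, -42.52]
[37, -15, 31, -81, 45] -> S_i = Random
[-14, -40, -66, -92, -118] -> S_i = -14 + -26*i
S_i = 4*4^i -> [4, 16, 64, 256, 1024]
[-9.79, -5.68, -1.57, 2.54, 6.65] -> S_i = -9.79 + 4.11*i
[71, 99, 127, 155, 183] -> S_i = 71 + 28*i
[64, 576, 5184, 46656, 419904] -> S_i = 64*9^i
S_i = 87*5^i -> [87, 435, 2175, 10875, 54375]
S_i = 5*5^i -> [5, 25, 125, 625, 3125]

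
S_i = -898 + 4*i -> [-898, -894, -890, -886, -882]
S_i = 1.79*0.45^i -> [1.79, 0.81, 0.36, 0.16, 0.07]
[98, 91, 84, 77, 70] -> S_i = 98 + -7*i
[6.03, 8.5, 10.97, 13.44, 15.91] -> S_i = 6.03 + 2.47*i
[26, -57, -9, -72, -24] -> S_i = Random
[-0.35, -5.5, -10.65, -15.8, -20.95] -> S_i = -0.35 + -5.15*i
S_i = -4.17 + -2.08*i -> [-4.17, -6.25, -8.33, -10.41, -12.49]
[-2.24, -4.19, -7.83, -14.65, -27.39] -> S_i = -2.24*1.87^i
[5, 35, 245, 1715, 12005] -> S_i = 5*7^i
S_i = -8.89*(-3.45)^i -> [-8.89, 30.67, -105.81, 365.06, -1259.44]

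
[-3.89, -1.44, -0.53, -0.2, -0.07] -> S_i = -3.89*0.37^i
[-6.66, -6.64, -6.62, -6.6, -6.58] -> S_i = -6.66 + 0.02*i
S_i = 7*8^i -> [7, 56, 448, 3584, 28672]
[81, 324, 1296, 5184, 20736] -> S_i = 81*4^i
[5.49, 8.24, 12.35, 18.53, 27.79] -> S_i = 5.49*1.50^i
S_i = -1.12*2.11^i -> [-1.12, -2.36, -4.99, -10.52, -22.2]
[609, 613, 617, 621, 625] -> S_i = 609 + 4*i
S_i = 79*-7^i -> [79, -553, 3871, -27097, 189679]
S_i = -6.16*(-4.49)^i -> [-6.16, 27.66, -124.19, 557.6, -2503.61]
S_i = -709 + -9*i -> [-709, -718, -727, -736, -745]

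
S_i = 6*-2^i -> [6, -12, 24, -48, 96]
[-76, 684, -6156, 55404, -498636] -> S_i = -76*-9^i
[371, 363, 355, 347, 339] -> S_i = 371 + -8*i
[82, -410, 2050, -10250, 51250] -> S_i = 82*-5^i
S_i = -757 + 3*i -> [-757, -754, -751, -748, -745]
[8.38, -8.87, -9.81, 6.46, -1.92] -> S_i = Random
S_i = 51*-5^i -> [51, -255, 1275, -6375, 31875]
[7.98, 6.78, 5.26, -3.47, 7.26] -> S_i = Random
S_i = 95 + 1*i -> [95, 96, 97, 98, 99]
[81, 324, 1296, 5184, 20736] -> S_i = 81*4^i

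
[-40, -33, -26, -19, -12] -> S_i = -40 + 7*i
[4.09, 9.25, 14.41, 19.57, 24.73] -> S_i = 4.09 + 5.16*i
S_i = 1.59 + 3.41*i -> [1.59, 5.0, 8.41, 11.82, 15.23]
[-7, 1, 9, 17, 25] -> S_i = -7 + 8*i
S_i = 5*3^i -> [5, 15, 45, 135, 405]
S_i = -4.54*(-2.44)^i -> [-4.54, 11.08, -27.03, 65.95, -160.92]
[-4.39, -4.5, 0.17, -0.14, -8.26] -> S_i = Random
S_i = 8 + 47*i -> [8, 55, 102, 149, 196]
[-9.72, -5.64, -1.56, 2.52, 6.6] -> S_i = -9.72 + 4.08*i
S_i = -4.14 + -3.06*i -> [-4.14, -7.2, -10.26, -13.32, -16.38]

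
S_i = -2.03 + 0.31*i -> [-2.03, -1.72, -1.41, -1.1, -0.79]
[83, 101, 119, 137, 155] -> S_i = 83 + 18*i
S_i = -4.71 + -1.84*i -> [-4.71, -6.55, -8.39, -10.23, -12.07]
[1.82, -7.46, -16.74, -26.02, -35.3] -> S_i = 1.82 + -9.28*i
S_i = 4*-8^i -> [4, -32, 256, -2048, 16384]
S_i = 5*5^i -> [5, 25, 125, 625, 3125]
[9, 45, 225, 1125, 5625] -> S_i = 9*5^i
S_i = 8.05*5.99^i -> [8.05, 48.22, 288.83, 1730.12, 10363.42]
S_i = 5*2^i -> [5, 10, 20, 40, 80]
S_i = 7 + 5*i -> [7, 12, 17, 22, 27]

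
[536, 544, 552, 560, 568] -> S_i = 536 + 8*i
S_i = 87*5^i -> [87, 435, 2175, 10875, 54375]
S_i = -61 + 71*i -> [-61, 10, 81, 152, 223]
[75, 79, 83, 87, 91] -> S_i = 75 + 4*i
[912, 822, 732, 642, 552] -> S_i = 912 + -90*i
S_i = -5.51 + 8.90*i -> [-5.51, 3.39, 12.29, 21.19, 30.09]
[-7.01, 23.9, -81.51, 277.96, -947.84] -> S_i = -7.01*(-3.41)^i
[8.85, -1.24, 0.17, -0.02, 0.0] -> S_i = 8.85*(-0.14)^i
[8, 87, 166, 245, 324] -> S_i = 8 + 79*i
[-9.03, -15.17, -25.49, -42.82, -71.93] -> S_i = -9.03*1.68^i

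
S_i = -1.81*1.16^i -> [-1.81, -2.1, -2.44, -2.83, -3.28]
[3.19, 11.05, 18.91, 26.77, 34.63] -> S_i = 3.19 + 7.86*i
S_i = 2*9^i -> [2, 18, 162, 1458, 13122]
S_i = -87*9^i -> [-87, -783, -7047, -63423, -570807]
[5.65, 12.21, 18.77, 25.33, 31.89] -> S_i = 5.65 + 6.56*i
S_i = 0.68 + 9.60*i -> [0.68, 10.28, 19.88, 29.48, 39.08]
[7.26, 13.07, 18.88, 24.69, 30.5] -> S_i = 7.26 + 5.81*i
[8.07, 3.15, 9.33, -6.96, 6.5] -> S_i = Random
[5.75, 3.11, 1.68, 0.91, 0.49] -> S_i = 5.75*0.54^i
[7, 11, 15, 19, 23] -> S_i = 7 + 4*i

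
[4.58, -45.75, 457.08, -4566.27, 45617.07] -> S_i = 4.58*(-9.99)^i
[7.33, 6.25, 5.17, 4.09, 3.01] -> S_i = 7.33 + -1.08*i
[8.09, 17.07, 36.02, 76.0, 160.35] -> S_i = 8.09*2.11^i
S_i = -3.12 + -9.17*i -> [-3.12, -12.29, -21.46, -30.63, -39.8]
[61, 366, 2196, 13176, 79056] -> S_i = 61*6^i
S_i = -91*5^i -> [-91, -455, -2275, -11375, -56875]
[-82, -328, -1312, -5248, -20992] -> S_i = -82*4^i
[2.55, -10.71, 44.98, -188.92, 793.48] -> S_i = 2.55*(-4.20)^i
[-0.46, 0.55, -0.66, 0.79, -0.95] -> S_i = -0.46*(-1.20)^i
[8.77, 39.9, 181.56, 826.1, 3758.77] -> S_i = 8.77*4.55^i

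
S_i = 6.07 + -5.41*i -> [6.07, 0.66, -4.75, -10.16, -15.57]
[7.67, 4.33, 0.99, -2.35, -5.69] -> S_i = 7.67 + -3.34*i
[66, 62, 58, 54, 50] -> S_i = 66 + -4*i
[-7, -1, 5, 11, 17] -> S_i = -7 + 6*i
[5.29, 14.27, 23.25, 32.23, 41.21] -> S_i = 5.29 + 8.98*i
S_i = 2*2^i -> [2, 4, 8, 16, 32]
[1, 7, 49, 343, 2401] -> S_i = 1*7^i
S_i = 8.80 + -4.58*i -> [8.8, 4.22, -0.36, -4.94, -9.52]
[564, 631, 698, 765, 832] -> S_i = 564 + 67*i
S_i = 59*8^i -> [59, 472, 3776, 30208, 241664]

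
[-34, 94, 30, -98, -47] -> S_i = Random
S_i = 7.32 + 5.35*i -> [7.32, 12.67, 18.02, 23.37, 28.72]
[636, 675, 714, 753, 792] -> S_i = 636 + 39*i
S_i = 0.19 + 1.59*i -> [0.19, 1.78, 3.37, 4.96, 6.55]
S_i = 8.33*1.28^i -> [8.33, 10.66, 13.65, 17.47, 22.36]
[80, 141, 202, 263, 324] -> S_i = 80 + 61*i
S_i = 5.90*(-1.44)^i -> [5.9, -8.5, 12.23, -17.62, 25.37]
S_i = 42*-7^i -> [42, -294, 2058, -14406, 100842]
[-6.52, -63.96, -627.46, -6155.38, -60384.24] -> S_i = -6.52*9.81^i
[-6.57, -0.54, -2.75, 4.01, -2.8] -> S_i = Random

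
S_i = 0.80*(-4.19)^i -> [0.8, -3.35, 14.04, -58.85, 246.57]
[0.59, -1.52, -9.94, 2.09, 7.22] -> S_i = Random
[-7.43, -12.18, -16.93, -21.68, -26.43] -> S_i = -7.43 + -4.75*i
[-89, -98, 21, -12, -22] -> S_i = Random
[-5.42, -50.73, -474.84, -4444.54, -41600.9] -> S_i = -5.42*9.36^i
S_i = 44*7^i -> [44, 308, 2156, 15092, 105644]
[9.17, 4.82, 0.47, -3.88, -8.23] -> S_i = 9.17 + -4.35*i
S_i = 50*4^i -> [50, 200, 800, 3200, 12800]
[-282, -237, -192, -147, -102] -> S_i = -282 + 45*i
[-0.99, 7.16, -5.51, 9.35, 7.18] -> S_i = Random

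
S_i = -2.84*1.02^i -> [-2.84, -2.9, -2.95, -3.01, -3.07]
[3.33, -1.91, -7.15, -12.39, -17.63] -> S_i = 3.33 + -5.24*i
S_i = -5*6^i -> [-5, -30, -180, -1080, -6480]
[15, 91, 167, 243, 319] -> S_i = 15 + 76*i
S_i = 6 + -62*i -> [6, -56, -118, -180, -242]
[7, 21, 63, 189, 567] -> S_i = 7*3^i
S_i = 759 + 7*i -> [759, 766, 773, 780, 787]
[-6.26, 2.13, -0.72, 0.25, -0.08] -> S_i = -6.26*(-0.34)^i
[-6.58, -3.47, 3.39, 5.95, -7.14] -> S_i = Random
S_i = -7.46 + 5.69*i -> [-7.46, -1.77, 3.92, 9.61, 15.3]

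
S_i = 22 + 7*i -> [22, 29, 36, 43, 50]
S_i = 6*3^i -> [6, 18, 54, 162, 486]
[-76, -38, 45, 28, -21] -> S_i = Random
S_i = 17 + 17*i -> [17, 34, 51, 68, 85]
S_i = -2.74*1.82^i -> [-2.74, -4.99, -9.08, -16.52, -30.06]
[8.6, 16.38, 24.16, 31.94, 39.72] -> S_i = 8.60 + 7.78*i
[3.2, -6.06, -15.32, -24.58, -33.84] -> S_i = 3.20 + -9.26*i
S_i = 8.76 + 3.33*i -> [8.76, 12.09, 15.42, 18.75, 22.08]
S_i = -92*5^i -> [-92, -460, -2300, -11500, -57500]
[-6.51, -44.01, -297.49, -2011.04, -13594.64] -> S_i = -6.51*6.76^i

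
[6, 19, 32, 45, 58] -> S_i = 6 + 13*i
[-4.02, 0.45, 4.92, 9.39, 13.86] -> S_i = -4.02 + 4.47*i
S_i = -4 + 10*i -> [-4, 6, 16, 26, 36]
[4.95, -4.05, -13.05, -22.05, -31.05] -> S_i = 4.95 + -9.00*i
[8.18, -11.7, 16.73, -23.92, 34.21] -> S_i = 8.18*(-1.43)^i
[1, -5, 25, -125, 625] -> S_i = 1*-5^i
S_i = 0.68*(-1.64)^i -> [0.68, -1.12, 1.83, -3.0, 4.92]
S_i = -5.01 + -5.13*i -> [-5.01, -10.14, -15.27, -20.4, -25.53]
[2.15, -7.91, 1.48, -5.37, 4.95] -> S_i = Random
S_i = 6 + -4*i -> [6, 2, -2, -6, -10]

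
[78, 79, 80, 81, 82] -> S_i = 78 + 1*i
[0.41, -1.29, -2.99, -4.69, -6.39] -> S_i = 0.41 + -1.70*i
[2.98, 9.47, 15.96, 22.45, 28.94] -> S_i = 2.98 + 6.49*i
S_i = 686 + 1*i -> [686, 687, 688, 689, 690]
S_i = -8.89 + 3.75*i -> [-8.89, -5.14, -1.39, 2.36, 6.11]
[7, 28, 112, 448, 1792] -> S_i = 7*4^i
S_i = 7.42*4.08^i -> [7.42, 30.27, 123.52, 503.95, 2056.1]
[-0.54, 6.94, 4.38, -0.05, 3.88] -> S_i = Random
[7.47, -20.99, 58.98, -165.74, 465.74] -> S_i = 7.47*(-2.81)^i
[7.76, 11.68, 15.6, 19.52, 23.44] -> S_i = 7.76 + 3.92*i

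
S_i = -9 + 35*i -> [-9, 26, 61, 96, 131]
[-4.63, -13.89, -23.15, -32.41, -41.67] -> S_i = -4.63 + -9.26*i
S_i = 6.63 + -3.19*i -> [6.63, 3.44, 0.25, -2.94, -6.13]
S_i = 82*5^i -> [82, 410, 2050, 10250, 51250]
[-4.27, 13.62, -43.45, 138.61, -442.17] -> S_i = -4.27*(-3.19)^i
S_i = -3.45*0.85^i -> [-3.45, -2.93, -2.49, -2.12, -1.8]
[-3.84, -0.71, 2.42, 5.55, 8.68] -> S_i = -3.84 + 3.13*i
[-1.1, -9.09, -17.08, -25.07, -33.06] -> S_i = -1.10 + -7.99*i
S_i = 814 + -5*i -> [814, 809, 804, 799, 794]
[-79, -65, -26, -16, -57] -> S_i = Random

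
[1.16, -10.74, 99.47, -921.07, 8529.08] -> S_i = 1.16*(-9.26)^i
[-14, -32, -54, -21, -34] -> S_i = Random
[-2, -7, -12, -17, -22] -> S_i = -2 + -5*i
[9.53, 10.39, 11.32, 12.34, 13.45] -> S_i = 9.53*1.09^i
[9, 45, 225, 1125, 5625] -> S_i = 9*5^i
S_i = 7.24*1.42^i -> [7.24, 10.28, 14.6, 20.73, 29.44]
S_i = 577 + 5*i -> [577, 582, 587, 592, 597]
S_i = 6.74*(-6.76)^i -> [6.74, -45.56, 308.0, -2082.09, 14074.94]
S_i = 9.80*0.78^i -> [9.8, 7.64, 5.96, 4.65, 3.63]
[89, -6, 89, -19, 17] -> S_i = Random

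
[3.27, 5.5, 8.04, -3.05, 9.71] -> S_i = Random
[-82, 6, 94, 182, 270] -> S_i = -82 + 88*i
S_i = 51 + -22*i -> [51, 29, 7, -15, -37]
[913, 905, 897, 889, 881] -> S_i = 913 + -8*i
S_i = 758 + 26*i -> [758, 784, 810, 836, 862]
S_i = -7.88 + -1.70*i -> [-7.88, -9.58, -11.28, -12.98, -14.68]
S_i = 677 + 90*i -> [677, 767, 857, 947, 1037]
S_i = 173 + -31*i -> [173, 142, 111, 80, 49]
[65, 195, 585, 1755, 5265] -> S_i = 65*3^i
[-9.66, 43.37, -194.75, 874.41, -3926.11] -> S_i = -9.66*(-4.49)^i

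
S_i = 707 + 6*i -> [707, 713, 719, 725, 731]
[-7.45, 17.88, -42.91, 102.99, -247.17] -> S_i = -7.45*(-2.40)^i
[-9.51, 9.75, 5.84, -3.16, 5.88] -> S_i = Random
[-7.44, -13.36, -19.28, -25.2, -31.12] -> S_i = -7.44 + -5.92*i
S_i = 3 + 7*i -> [3, 10, 17, 24, 31]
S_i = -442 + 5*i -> [-442, -437, -432, -427, -422]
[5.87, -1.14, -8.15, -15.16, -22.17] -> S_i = 5.87 + -7.01*i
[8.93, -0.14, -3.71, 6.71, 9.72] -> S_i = Random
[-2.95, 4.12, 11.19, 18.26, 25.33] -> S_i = -2.95 + 7.07*i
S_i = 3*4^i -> [3, 12, 48, 192, 768]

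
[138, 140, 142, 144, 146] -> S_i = 138 + 2*i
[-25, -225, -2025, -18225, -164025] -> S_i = -25*9^i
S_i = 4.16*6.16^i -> [4.16, 25.63, 157.85, 972.38, 5989.85]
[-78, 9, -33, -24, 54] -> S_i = Random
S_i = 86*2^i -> [86, 172, 344, 688, 1376]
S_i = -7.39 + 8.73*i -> [-7.39, 1.34, 10.07, 18.8, 27.53]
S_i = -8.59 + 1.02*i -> [-8.59, -7.57, -6.55, -5.53, -4.51]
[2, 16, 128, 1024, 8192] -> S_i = 2*8^i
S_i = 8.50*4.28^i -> [8.5, 36.38, 155.71, 666.42, 2852.29]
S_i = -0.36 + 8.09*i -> [-0.36, 7.73, 15.82, 23.91, 32.0]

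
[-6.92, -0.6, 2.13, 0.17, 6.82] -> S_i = Random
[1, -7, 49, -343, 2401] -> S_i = 1*-7^i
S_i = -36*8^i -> [-36, -288, -2304, -18432, -147456]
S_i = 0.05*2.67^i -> [0.05, 0.13, 0.36, 0.95, 2.54]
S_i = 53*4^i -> [53, 212, 848, 3392, 13568]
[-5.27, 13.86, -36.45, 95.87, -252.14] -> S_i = -5.27*(-2.63)^i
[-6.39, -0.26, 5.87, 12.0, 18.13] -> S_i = -6.39 + 6.13*i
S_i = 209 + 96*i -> [209, 305, 401, 497, 593]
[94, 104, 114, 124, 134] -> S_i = 94 + 10*i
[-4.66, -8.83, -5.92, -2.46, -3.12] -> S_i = Random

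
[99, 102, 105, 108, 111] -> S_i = 99 + 3*i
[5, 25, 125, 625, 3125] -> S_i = 5*5^i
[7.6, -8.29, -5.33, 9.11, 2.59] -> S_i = Random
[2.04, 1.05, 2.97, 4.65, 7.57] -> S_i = Random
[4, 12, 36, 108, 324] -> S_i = 4*3^i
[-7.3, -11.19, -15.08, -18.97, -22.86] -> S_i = -7.30 + -3.89*i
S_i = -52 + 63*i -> [-52, 11, 74, 137, 200]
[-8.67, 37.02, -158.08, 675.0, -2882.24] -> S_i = -8.67*(-4.27)^i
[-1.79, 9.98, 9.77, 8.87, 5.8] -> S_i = Random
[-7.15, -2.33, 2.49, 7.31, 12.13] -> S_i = -7.15 + 4.82*i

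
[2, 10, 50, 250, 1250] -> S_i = 2*5^i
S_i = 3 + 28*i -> [3, 31, 59, 87, 115]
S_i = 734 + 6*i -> [734, 740, 746, 752, 758]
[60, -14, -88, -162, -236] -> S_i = 60 + -74*i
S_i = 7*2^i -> [7, 14, 28, 56, 112]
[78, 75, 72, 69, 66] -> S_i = 78 + -3*i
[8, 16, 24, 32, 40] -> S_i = 8 + 8*i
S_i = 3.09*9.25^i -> [3.09, 28.58, 264.39, 2445.59, 22621.71]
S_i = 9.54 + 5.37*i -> [9.54, 14.91, 20.28, 25.65, 31.02]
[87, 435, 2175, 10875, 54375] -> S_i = 87*5^i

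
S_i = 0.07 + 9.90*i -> [0.07, 9.97, 19.87, 29.77, 39.67]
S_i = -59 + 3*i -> [-59, -56, -53, -50, -47]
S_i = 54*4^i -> [54, 216, 864, 3456, 13824]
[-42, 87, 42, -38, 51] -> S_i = Random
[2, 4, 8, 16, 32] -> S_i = 2*2^i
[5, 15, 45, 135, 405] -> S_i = 5*3^i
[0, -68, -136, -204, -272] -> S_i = 0 + -68*i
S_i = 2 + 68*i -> [2, 70, 138, 206, 274]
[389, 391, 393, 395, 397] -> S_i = 389 + 2*i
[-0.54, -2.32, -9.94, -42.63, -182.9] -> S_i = -0.54*4.29^i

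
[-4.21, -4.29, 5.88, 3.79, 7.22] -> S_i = Random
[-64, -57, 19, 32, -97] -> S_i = Random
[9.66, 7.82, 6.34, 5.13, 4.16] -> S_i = 9.66*0.81^i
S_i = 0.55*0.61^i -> [0.55, 0.34, 0.2, 0.12, 0.08]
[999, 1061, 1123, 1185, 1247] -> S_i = 999 + 62*i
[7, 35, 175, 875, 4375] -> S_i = 7*5^i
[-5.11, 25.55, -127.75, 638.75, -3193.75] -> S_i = -5.11*(-5.00)^i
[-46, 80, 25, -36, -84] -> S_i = Random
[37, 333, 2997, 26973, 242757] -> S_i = 37*9^i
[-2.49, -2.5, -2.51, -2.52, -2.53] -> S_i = -2.49 + -0.01*i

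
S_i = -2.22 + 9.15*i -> [-2.22, 6.93, 16.08, 25.23, 34.38]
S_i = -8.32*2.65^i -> [-8.32, -22.05, -58.43, -154.83, -410.31]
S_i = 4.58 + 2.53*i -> [4.58, 7.11, 9.64, 12.17, 14.7]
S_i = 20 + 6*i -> [20, 26, 32, 38, 44]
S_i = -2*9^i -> [-2, -18, -162, -1458, -13122]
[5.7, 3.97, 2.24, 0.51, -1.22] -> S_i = 5.70 + -1.73*i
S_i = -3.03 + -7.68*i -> [-3.03, -10.71, -18.39, -26.07, -33.75]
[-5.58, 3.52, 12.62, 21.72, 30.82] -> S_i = -5.58 + 9.10*i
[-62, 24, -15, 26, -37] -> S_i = Random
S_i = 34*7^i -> [34, 238, 1666, 11662, 81634]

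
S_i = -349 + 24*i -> [-349, -325, -301, -277, -253]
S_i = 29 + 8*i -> [29, 37, 45, 53, 61]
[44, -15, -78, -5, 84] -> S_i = Random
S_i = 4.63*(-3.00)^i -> [4.63, -13.89, 41.67, -125.01, 375.03]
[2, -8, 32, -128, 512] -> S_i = 2*-4^i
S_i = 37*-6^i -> [37, -222, 1332, -7992, 47952]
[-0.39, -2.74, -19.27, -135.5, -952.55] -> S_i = -0.39*7.03^i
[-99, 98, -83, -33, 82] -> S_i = Random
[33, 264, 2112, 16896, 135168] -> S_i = 33*8^i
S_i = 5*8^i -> [5, 40, 320, 2560, 20480]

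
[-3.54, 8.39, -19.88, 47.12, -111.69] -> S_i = -3.54*(-2.37)^i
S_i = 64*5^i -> [64, 320, 1600, 8000, 40000]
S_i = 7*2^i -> [7, 14, 28, 56, 112]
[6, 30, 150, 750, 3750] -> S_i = 6*5^i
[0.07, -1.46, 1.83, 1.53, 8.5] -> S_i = Random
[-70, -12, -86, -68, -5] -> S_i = Random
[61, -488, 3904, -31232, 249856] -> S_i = 61*-8^i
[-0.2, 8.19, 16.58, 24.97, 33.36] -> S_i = -0.20 + 8.39*i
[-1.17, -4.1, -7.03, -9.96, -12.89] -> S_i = -1.17 + -2.93*i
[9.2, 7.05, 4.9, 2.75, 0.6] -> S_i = 9.20 + -2.15*i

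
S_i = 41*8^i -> [41, 328, 2624, 20992, 167936]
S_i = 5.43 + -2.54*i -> [5.43, 2.89, 0.35, -2.19, -4.73]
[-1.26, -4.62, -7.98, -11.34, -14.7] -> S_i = -1.26 + -3.36*i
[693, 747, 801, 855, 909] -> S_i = 693 + 54*i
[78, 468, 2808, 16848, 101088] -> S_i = 78*6^i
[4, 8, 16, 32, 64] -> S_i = 4*2^i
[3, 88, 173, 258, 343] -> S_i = 3 + 85*i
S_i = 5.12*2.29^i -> [5.12, 11.72, 26.85, 61.49, 140.8]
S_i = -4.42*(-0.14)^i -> [-4.42, 0.62, -0.09, 0.01, -0.0]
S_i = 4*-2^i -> [4, -8, 16, -32, 64]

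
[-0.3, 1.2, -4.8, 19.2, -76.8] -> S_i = -0.30*(-4.00)^i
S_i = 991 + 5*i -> [991, 996, 1001, 1006, 1011]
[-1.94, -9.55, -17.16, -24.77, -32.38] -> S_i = -1.94 + -7.61*i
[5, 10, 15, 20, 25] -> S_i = 5 + 5*i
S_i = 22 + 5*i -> [22, 27, 32, 37, 42]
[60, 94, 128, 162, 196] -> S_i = 60 + 34*i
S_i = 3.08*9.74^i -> [3.08, 30.0, 292.19, 2845.95, 27719.57]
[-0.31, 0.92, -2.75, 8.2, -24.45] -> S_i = -0.31*(-2.98)^i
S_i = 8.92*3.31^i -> [8.92, 29.53, 97.73, 323.48, 1070.72]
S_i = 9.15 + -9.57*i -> [9.15, -0.42, -9.99, -19.56, -29.13]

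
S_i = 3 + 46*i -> [3, 49, 95, 141, 187]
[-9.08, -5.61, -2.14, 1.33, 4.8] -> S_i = -9.08 + 3.47*i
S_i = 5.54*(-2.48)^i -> [5.54, -13.74, 34.07, -84.5, 209.56]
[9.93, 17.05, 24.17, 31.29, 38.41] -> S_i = 9.93 + 7.12*i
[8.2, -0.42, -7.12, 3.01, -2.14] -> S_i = Random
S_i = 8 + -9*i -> [8, -1, -10, -19, -28]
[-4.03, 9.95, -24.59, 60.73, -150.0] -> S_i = -4.03*(-2.47)^i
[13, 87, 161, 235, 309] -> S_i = 13 + 74*i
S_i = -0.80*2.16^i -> [-0.8, -1.73, -3.73, -8.06, -17.41]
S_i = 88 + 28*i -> [88, 116, 144, 172, 200]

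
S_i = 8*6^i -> [8, 48, 288, 1728, 10368]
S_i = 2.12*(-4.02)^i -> [2.12, -8.52, 34.26, -137.73, 553.66]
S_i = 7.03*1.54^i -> [7.03, 10.83, 16.67, 25.68, 39.54]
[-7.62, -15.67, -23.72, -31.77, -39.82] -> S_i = -7.62 + -8.05*i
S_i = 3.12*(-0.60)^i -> [3.12, -1.87, 1.12, -0.67, 0.4]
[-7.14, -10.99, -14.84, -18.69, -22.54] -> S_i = -7.14 + -3.85*i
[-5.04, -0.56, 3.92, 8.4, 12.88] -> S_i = -5.04 + 4.48*i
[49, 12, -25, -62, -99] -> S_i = 49 + -37*i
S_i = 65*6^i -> [65, 390, 2340, 14040, 84240]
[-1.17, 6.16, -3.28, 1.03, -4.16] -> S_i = Random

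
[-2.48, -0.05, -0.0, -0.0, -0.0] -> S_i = -2.48*0.02^i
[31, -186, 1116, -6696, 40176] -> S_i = 31*-6^i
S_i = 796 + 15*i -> [796, 811, 826, 841, 856]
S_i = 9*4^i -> [9, 36, 144, 576, 2304]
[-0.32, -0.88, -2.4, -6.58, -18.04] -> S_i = -0.32*2.74^i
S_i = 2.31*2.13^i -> [2.31, 4.92, 10.48, 22.32, 47.55]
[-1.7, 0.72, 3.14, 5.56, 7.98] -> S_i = -1.70 + 2.42*i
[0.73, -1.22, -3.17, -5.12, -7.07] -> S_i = 0.73 + -1.95*i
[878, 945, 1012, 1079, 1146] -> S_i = 878 + 67*i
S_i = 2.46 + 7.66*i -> [2.46, 10.12, 17.78, 25.44, 33.1]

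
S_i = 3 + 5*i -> [3, 8, 13, 18, 23]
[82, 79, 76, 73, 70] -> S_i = 82 + -3*i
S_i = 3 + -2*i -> [3, 1, -1, -3, -5]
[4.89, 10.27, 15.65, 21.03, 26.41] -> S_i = 4.89 + 5.38*i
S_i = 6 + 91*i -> [6, 97, 188, 279, 370]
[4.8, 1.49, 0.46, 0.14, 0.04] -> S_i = 4.80*0.31^i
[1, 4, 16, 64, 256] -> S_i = 1*4^i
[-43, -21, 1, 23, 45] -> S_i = -43 + 22*i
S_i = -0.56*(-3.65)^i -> [-0.56, 2.04, -7.46, 27.23, -99.39]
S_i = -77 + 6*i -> [-77, -71, -65, -59, -53]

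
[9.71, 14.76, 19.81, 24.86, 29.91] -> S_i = 9.71 + 5.05*i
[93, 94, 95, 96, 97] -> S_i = 93 + 1*i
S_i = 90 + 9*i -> [90, 99, 108, 117, 126]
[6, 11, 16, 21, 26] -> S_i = 6 + 5*i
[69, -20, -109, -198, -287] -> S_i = 69 + -89*i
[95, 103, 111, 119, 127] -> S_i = 95 + 8*i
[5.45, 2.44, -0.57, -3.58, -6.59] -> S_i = 5.45 + -3.01*i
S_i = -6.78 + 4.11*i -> [-6.78, -2.67, 1.44, 5.55, 9.66]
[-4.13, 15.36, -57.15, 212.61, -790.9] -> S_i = -4.13*(-3.72)^i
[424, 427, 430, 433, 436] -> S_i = 424 + 3*i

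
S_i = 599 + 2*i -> [599, 601, 603, 605, 607]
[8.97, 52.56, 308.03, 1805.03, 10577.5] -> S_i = 8.97*5.86^i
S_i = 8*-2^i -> [8, -16, 32, -64, 128]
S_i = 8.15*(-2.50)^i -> [8.15, -20.38, 50.94, -127.34, 318.36]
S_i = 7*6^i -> [7, 42, 252, 1512, 9072]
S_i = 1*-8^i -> [1, -8, 64, -512, 4096]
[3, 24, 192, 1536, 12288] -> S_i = 3*8^i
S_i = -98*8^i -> [-98, -784, -6272, -50176, -401408]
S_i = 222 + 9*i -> [222, 231, 240, 249, 258]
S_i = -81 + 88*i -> [-81, 7, 95, 183, 271]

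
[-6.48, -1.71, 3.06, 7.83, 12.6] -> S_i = -6.48 + 4.77*i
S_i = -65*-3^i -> [-65, 195, -585, 1755, -5265]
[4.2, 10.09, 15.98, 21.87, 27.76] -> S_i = 4.20 + 5.89*i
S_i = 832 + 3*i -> [832, 835, 838, 841, 844]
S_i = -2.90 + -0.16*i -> [-2.9, -3.06, -3.22, -3.38, -3.54]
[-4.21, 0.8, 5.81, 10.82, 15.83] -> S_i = -4.21 + 5.01*i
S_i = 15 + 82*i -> [15, 97, 179, 261, 343]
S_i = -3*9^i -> [-3, -27, -243, -2187, -19683]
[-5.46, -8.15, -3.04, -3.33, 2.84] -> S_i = Random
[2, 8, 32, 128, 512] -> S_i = 2*4^i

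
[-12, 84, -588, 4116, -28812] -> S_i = -12*-7^i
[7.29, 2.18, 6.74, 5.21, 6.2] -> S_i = Random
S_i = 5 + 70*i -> [5, 75, 145, 215, 285]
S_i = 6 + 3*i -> [6, 9, 12, 15, 18]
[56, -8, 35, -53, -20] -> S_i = Random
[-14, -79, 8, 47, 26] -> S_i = Random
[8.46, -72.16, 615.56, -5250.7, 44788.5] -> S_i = 8.46*(-8.53)^i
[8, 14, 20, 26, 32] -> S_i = 8 + 6*i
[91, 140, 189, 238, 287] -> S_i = 91 + 49*i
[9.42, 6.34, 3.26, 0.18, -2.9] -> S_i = 9.42 + -3.08*i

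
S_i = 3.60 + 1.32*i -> [3.6, 4.92, 6.24, 7.56, 8.88]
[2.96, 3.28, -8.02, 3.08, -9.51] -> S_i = Random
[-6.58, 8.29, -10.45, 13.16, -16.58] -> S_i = -6.58*(-1.26)^i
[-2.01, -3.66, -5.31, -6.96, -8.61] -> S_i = -2.01 + -1.65*i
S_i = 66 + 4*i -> [66, 70, 74, 78, 82]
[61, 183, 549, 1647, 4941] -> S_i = 61*3^i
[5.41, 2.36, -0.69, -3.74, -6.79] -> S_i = 5.41 + -3.05*i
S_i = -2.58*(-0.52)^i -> [-2.58, 1.34, -0.7, 0.36, -0.19]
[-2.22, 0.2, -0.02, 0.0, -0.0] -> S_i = -2.22*(-0.09)^i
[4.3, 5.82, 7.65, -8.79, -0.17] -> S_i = Random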